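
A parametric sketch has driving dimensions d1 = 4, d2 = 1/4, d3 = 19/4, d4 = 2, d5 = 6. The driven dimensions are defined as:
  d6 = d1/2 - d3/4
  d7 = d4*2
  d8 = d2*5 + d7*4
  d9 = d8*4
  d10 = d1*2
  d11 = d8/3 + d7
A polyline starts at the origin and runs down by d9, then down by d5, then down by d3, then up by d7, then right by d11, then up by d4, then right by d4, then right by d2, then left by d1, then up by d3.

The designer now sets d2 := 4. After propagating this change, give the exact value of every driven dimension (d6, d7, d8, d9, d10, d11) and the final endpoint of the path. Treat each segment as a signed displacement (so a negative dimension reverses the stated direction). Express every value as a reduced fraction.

Apply edit: d2 := 4
  d6 = d1/2 - d3/4 = 13/16
  d7 = d4*2 = 4
  d8 = d2*5 + d7*4 = 36
  d9 = d8*4 = 144
  d10 = d1*2 = 8
  d11 = d8/3 + d7 = 16
Walk from origin (0, 0):
  seg 1: down by d9 = 144 → (0, -144)
  seg 2: down by d5 = 6 → (0, -150)
  seg 3: down by d3 = 19/4 → (0, -619/4)
  seg 4: up by d7 = 4 → (0, -603/4)
  seg 5: right by d11 = 16 → (16, -603/4)
  seg 6: up by d4 = 2 → (16, -595/4)
  seg 7: right by d4 = 2 → (18, -595/4)
  seg 8: right by d2 = 4 → (22, -595/4)
  seg 9: left by d1 = 4 → (18, -595/4)
  seg 10: up by d3 = 19/4 → (18, -144)

d6 = 13/16
d7 = 4
d8 = 36
d9 = 144
d10 = 8
d11 = 16
endpoint = (18, -144)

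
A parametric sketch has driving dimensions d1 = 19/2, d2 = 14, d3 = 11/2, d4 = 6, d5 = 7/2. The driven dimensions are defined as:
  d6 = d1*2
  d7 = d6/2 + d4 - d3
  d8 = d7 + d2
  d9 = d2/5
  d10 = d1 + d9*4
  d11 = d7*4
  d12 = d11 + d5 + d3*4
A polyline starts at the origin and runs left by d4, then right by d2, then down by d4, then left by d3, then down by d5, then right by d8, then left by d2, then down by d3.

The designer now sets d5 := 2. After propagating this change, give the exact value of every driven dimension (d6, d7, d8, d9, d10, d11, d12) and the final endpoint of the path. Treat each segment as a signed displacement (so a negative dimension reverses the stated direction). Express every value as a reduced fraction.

Apply edit: d5 := 2
  d6 = d1*2 = 19
  d7 = d6/2 + d4 - d3 = 10
  d8 = d7 + d2 = 24
  d9 = d2/5 = 14/5
  d10 = d1 + d9*4 = 207/10
  d11 = d7*4 = 40
  d12 = d11 + d5 + d3*4 = 64
Walk from origin (0, 0):
  seg 1: left by d4 = 6 → (-6, 0)
  seg 2: right by d2 = 14 → (8, 0)
  seg 3: down by d4 = 6 → (8, -6)
  seg 4: left by d3 = 11/2 → (5/2, -6)
  seg 5: down by d5 = 2 → (5/2, -8)
  seg 6: right by d8 = 24 → (53/2, -8)
  seg 7: left by d2 = 14 → (25/2, -8)
  seg 8: down by d3 = 11/2 → (25/2, -27/2)

d6 = 19
d7 = 10
d8 = 24
d9 = 14/5
d10 = 207/10
d11 = 40
d12 = 64
endpoint = (25/2, -27/2)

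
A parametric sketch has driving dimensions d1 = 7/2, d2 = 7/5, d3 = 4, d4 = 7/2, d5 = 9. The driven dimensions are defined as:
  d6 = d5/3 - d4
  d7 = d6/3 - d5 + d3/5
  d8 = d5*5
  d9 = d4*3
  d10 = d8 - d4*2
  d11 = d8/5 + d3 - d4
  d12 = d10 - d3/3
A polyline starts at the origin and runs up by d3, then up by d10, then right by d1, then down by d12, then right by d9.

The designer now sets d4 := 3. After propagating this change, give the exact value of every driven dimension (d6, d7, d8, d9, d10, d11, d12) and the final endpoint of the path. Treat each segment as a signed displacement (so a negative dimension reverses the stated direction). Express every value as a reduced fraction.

Apply edit: d4 := 3
  d6 = d5/3 - d4 = 0
  d7 = d6/3 - d5 + d3/5 = -41/5
  d8 = d5*5 = 45
  d9 = d4*3 = 9
  d10 = d8 - d4*2 = 39
  d11 = d8/5 + d3 - d4 = 10
  d12 = d10 - d3/3 = 113/3
Walk from origin (0, 0):
  seg 1: up by d3 = 4 → (0, 4)
  seg 2: up by d10 = 39 → (0, 43)
  seg 3: right by d1 = 7/2 → (7/2, 43)
  seg 4: down by d12 = 113/3 → (7/2, 16/3)
  seg 5: right by d9 = 9 → (25/2, 16/3)

d6 = 0
d7 = -41/5
d8 = 45
d9 = 9
d10 = 39
d11 = 10
d12 = 113/3
endpoint = (25/2, 16/3)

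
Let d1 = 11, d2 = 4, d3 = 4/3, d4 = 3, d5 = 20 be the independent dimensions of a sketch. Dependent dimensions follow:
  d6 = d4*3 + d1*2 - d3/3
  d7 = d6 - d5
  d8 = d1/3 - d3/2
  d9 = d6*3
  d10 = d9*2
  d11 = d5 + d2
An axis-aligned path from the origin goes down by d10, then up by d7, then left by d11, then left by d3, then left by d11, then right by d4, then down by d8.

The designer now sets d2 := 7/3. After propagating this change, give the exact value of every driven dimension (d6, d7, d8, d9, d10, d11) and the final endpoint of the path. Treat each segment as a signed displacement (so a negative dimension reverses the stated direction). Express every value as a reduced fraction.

d6 = 275/9
d7 = 95/9
d8 = 3
d9 = 275/3
d10 = 550/3
d11 = 67/3
endpoint = (-43, -1582/9)

Apply edit: d2 := 7/3
  d6 = d4*3 + d1*2 - d3/3 = 275/9
  d7 = d6 - d5 = 95/9
  d8 = d1/3 - d3/2 = 3
  d9 = d6*3 = 275/3
  d10 = d9*2 = 550/3
  d11 = d5 + d2 = 67/3
Walk from origin (0, 0):
  seg 1: down by d10 = 550/3 → (0, -550/3)
  seg 2: up by d7 = 95/9 → (0, -1555/9)
  seg 3: left by d11 = 67/3 → (-67/3, -1555/9)
  seg 4: left by d3 = 4/3 → (-71/3, -1555/9)
  seg 5: left by d11 = 67/3 → (-46, -1555/9)
  seg 6: right by d4 = 3 → (-43, -1555/9)
  seg 7: down by d8 = 3 → (-43, -1582/9)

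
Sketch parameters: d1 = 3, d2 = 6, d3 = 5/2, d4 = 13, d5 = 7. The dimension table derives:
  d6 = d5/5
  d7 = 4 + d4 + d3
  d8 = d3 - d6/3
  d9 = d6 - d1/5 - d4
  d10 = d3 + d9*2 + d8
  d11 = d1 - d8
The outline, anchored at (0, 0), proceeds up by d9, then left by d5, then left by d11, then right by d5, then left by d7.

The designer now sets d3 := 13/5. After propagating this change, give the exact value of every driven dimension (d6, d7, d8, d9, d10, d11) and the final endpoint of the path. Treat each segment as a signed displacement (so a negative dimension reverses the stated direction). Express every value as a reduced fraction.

d6 = 7/5
d7 = 98/5
d8 = 32/15
d9 = -61/5
d10 = -59/3
d11 = 13/15
endpoint = (-307/15, -61/5)

Apply edit: d3 := 13/5
  d6 = d5/5 = 7/5
  d7 = 4 + d4 + d3 = 98/5
  d8 = d3 - d6/3 = 32/15
  d9 = d6 - d1/5 - d4 = -61/5
  d10 = d3 + d9*2 + d8 = -59/3
  d11 = d1 - d8 = 13/15
Walk from origin (0, 0):
  seg 1: up by d9 = -61/5 → (0, -61/5)
  seg 2: left by d5 = 7 → (-7, -61/5)
  seg 3: left by d11 = 13/15 → (-118/15, -61/5)
  seg 4: right by d5 = 7 → (-13/15, -61/5)
  seg 5: left by d7 = 98/5 → (-307/15, -61/5)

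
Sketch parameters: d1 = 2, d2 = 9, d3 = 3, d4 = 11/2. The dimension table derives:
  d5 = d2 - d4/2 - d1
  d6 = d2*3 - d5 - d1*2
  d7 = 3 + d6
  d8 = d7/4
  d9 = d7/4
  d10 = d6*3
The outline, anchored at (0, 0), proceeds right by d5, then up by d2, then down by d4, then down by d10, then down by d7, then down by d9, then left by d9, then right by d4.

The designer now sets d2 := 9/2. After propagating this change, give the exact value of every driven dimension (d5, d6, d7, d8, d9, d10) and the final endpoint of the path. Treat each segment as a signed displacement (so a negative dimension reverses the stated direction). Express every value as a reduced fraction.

Apply edit: d2 := 9/2
  d5 = d2 - d4/2 - d1 = -1/4
  d6 = d2*3 - d5 - d1*2 = 39/4
  d7 = 3 + d6 = 51/4
  d8 = d7/4 = 51/16
  d9 = d7/4 = 51/16
  d10 = d6*3 = 117/4
Walk from origin (0, 0):
  seg 1: right by d5 = -1/4 → (-1/4, 0)
  seg 2: up by d2 = 9/2 → (-1/4, 9/2)
  seg 3: down by d4 = 11/2 → (-1/4, -1)
  seg 4: down by d10 = 117/4 → (-1/4, -121/4)
  seg 5: down by d7 = 51/4 → (-1/4, -43)
  seg 6: down by d9 = 51/16 → (-1/4, -739/16)
  seg 7: left by d9 = 51/16 → (-55/16, -739/16)
  seg 8: right by d4 = 11/2 → (33/16, -739/16)

d5 = -1/4
d6 = 39/4
d7 = 51/4
d8 = 51/16
d9 = 51/16
d10 = 117/4
endpoint = (33/16, -739/16)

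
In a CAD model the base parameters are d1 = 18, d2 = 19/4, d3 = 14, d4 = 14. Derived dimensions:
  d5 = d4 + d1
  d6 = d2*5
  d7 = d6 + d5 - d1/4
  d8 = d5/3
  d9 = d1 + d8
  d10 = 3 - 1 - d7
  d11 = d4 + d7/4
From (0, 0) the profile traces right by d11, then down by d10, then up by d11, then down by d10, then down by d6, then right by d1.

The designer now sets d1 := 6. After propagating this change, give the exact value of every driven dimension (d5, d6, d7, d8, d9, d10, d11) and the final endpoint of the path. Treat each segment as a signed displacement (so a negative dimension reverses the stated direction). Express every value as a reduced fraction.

Apply edit: d1 := 6
  d5 = d4 + d1 = 20
  d6 = d2*5 = 95/4
  d7 = d6 + d5 - d1/4 = 169/4
  d8 = d5/3 = 20/3
  d9 = d1 + d8 = 38/3
  d10 = 3 - 1 - d7 = -161/4
  d11 = d4 + d7/4 = 393/16
Walk from origin (0, 0):
  seg 1: right by d11 = 393/16 → (393/16, 0)
  seg 2: down by d10 = -161/4 → (393/16, 161/4)
  seg 3: up by d11 = 393/16 → (393/16, 1037/16)
  seg 4: down by d10 = -161/4 → (393/16, 1681/16)
  seg 5: down by d6 = 95/4 → (393/16, 1301/16)
  seg 6: right by d1 = 6 → (489/16, 1301/16)

d5 = 20
d6 = 95/4
d7 = 169/4
d8 = 20/3
d9 = 38/3
d10 = -161/4
d11 = 393/16
endpoint = (489/16, 1301/16)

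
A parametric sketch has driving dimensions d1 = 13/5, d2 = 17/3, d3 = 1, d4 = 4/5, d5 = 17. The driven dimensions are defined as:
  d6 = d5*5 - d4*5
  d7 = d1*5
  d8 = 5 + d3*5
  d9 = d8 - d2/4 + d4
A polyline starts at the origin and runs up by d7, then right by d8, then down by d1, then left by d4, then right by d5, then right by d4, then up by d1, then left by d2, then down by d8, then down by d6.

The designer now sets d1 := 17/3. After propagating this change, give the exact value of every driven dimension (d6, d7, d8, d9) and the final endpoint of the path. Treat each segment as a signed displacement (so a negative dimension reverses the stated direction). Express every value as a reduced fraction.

Apply edit: d1 := 17/3
  d6 = d5*5 - d4*5 = 81
  d7 = d1*5 = 85/3
  d8 = 5 + d3*5 = 10
  d9 = d8 - d2/4 + d4 = 563/60
Walk from origin (0, 0):
  seg 1: up by d7 = 85/3 → (0, 85/3)
  seg 2: right by d8 = 10 → (10, 85/3)
  seg 3: down by d1 = 17/3 → (10, 68/3)
  seg 4: left by d4 = 4/5 → (46/5, 68/3)
  seg 5: right by d5 = 17 → (131/5, 68/3)
  seg 6: right by d4 = 4/5 → (27, 68/3)
  seg 7: up by d1 = 17/3 → (27, 85/3)
  seg 8: left by d2 = 17/3 → (64/3, 85/3)
  seg 9: down by d8 = 10 → (64/3, 55/3)
  seg 10: down by d6 = 81 → (64/3, -188/3)

d6 = 81
d7 = 85/3
d8 = 10
d9 = 563/60
endpoint = (64/3, -188/3)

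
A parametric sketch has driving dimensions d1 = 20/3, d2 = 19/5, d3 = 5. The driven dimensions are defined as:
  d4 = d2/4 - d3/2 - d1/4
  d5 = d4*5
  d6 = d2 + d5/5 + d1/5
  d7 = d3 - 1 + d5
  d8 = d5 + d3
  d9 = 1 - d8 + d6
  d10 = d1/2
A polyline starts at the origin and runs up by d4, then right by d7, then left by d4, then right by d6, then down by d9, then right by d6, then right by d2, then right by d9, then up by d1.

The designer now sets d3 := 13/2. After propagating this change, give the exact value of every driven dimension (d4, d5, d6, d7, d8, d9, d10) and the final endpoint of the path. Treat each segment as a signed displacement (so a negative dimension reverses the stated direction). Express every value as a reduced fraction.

Apply edit: d3 := 13/2
  d4 = d2/4 - d3/2 - d1/4 = -119/30
  d5 = d4*5 = -119/6
  d6 = d2 + d5/5 + d1/5 = 7/6
  d7 = d3 - 1 + d5 = -43/3
  d8 = d5 + d3 = -40/3
  d9 = 1 - d8 + d6 = 31/2
  d10 = d1/2 = 10/3
Walk from origin (0, 0):
  seg 1: up by d4 = -119/30 → (0, -119/30)
  seg 2: right by d7 = -43/3 → (-43/3, -119/30)
  seg 3: left by d4 = -119/30 → (-311/30, -119/30)
  seg 4: right by d6 = 7/6 → (-46/5, -119/30)
  seg 5: down by d9 = 31/2 → (-46/5, -292/15)
  seg 6: right by d6 = 7/6 → (-241/30, -292/15)
  seg 7: right by d2 = 19/5 → (-127/30, -292/15)
  seg 8: right by d9 = 31/2 → (169/15, -292/15)
  seg 9: up by d1 = 20/3 → (169/15, -64/5)

d4 = -119/30
d5 = -119/6
d6 = 7/6
d7 = -43/3
d8 = -40/3
d9 = 31/2
d10 = 10/3
endpoint = (169/15, -64/5)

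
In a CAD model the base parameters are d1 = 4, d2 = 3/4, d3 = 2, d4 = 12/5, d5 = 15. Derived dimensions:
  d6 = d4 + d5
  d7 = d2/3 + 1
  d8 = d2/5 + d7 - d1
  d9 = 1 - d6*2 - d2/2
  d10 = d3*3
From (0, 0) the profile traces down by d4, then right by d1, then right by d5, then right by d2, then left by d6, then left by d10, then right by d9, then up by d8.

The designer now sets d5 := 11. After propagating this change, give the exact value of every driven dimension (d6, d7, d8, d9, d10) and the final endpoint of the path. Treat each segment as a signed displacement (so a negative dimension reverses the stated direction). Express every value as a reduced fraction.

Apply edit: d5 := 11
  d6 = d4 + d5 = 67/5
  d7 = d2/3 + 1 = 5/4
  d8 = d2/5 + d7 - d1 = -13/5
  d9 = 1 - d6*2 - d2/2 = -1047/40
  d10 = d3*3 = 6
Walk from origin (0, 0):
  seg 1: down by d4 = 12/5 → (0, -12/5)
  seg 2: right by d1 = 4 → (4, -12/5)
  seg 3: right by d5 = 11 → (15, -12/5)
  seg 4: right by d2 = 3/4 → (63/4, -12/5)
  seg 5: left by d6 = 67/5 → (47/20, -12/5)
  seg 6: left by d10 = 6 → (-73/20, -12/5)
  seg 7: right by d9 = -1047/40 → (-1193/40, -12/5)
  seg 8: up by d8 = -13/5 → (-1193/40, -5)

d6 = 67/5
d7 = 5/4
d8 = -13/5
d9 = -1047/40
d10 = 6
endpoint = (-1193/40, -5)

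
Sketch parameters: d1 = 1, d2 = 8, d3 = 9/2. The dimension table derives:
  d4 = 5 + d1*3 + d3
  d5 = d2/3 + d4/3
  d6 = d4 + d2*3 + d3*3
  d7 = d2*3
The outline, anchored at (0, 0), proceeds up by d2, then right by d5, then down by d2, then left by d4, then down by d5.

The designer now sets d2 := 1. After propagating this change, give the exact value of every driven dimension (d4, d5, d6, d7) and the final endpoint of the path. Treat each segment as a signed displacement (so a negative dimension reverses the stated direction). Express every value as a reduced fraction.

Apply edit: d2 := 1
  d4 = 5 + d1*3 + d3 = 25/2
  d5 = d2/3 + d4/3 = 9/2
  d6 = d4 + d2*3 + d3*3 = 29
  d7 = d2*3 = 3
Walk from origin (0, 0):
  seg 1: up by d2 = 1 → (0, 1)
  seg 2: right by d5 = 9/2 → (9/2, 1)
  seg 3: down by d2 = 1 → (9/2, 0)
  seg 4: left by d4 = 25/2 → (-8, 0)
  seg 5: down by d5 = 9/2 → (-8, -9/2)

d4 = 25/2
d5 = 9/2
d6 = 29
d7 = 3
endpoint = (-8, -9/2)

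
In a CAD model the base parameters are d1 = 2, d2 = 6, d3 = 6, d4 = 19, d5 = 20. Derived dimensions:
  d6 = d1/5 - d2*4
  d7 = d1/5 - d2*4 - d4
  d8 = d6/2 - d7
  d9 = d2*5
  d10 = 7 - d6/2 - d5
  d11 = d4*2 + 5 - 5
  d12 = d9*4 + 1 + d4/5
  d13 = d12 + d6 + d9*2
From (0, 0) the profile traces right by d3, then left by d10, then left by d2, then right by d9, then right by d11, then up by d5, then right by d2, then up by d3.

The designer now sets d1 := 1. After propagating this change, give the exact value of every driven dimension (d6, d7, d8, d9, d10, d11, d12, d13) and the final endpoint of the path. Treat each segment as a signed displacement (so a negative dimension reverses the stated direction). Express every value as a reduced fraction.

d6 = -119/5
d7 = -214/5
d8 = 309/10
d9 = 30
d10 = -11/10
d11 = 38
d12 = 624/5
d13 = 161
endpoint = (751/10, 26)

Apply edit: d1 := 1
  d6 = d1/5 - d2*4 = -119/5
  d7 = d1/5 - d2*4 - d4 = -214/5
  d8 = d6/2 - d7 = 309/10
  d9 = d2*5 = 30
  d10 = 7 - d6/2 - d5 = -11/10
  d11 = d4*2 + 5 - 5 = 38
  d12 = d9*4 + 1 + d4/5 = 624/5
  d13 = d12 + d6 + d9*2 = 161
Walk from origin (0, 0):
  seg 1: right by d3 = 6 → (6, 0)
  seg 2: left by d10 = -11/10 → (71/10, 0)
  seg 3: left by d2 = 6 → (11/10, 0)
  seg 4: right by d9 = 30 → (311/10, 0)
  seg 5: right by d11 = 38 → (691/10, 0)
  seg 6: up by d5 = 20 → (691/10, 20)
  seg 7: right by d2 = 6 → (751/10, 20)
  seg 8: up by d3 = 6 → (751/10, 26)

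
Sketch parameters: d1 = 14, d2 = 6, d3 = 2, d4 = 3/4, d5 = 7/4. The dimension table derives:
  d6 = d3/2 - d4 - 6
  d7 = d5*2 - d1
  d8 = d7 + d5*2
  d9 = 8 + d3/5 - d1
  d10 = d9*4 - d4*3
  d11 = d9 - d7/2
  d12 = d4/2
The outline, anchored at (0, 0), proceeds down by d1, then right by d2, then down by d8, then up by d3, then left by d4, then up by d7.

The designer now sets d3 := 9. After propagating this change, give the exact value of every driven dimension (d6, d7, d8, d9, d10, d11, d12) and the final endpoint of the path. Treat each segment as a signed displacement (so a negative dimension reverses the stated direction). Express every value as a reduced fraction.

d6 = -9/4
d7 = -21/2
d8 = -7
d9 = -21/5
d10 = -381/20
d11 = 21/20
d12 = 3/8
endpoint = (21/4, -17/2)

Apply edit: d3 := 9
  d6 = d3/2 - d4 - 6 = -9/4
  d7 = d5*2 - d1 = -21/2
  d8 = d7 + d5*2 = -7
  d9 = 8 + d3/5 - d1 = -21/5
  d10 = d9*4 - d4*3 = -381/20
  d11 = d9 - d7/2 = 21/20
  d12 = d4/2 = 3/8
Walk from origin (0, 0):
  seg 1: down by d1 = 14 → (0, -14)
  seg 2: right by d2 = 6 → (6, -14)
  seg 3: down by d8 = -7 → (6, -7)
  seg 4: up by d3 = 9 → (6, 2)
  seg 5: left by d4 = 3/4 → (21/4, 2)
  seg 6: up by d7 = -21/2 → (21/4, -17/2)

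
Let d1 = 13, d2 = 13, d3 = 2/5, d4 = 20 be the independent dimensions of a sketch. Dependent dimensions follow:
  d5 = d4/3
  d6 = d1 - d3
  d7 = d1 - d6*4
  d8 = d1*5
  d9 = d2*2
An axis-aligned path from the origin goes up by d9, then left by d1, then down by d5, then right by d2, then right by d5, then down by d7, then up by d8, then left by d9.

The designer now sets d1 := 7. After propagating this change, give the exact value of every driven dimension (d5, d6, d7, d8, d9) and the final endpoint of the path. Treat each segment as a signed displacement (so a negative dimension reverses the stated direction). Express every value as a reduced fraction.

d5 = 20/3
d6 = 33/5
d7 = -97/5
d8 = 35
d9 = 26
endpoint = (-40/3, 1106/15)

Apply edit: d1 := 7
  d5 = d4/3 = 20/3
  d6 = d1 - d3 = 33/5
  d7 = d1 - d6*4 = -97/5
  d8 = d1*5 = 35
  d9 = d2*2 = 26
Walk from origin (0, 0):
  seg 1: up by d9 = 26 → (0, 26)
  seg 2: left by d1 = 7 → (-7, 26)
  seg 3: down by d5 = 20/3 → (-7, 58/3)
  seg 4: right by d2 = 13 → (6, 58/3)
  seg 5: right by d5 = 20/3 → (38/3, 58/3)
  seg 6: down by d7 = -97/5 → (38/3, 581/15)
  seg 7: up by d8 = 35 → (38/3, 1106/15)
  seg 8: left by d9 = 26 → (-40/3, 1106/15)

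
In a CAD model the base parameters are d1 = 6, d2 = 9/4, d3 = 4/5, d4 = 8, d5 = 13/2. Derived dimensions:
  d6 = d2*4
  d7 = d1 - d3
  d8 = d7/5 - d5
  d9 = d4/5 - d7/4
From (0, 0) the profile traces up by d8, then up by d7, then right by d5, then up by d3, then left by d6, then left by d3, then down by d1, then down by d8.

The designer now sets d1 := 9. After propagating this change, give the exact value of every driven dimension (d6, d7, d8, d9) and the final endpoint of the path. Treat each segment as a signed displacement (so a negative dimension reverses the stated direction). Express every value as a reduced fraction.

Apply edit: d1 := 9
  d6 = d2*4 = 9
  d7 = d1 - d3 = 41/5
  d8 = d7/5 - d5 = -243/50
  d9 = d4/5 - d7/4 = -9/20
Walk from origin (0, 0):
  seg 1: up by d8 = -243/50 → (0, -243/50)
  seg 2: up by d7 = 41/5 → (0, 167/50)
  seg 3: right by d5 = 13/2 → (13/2, 167/50)
  seg 4: up by d3 = 4/5 → (13/2, 207/50)
  seg 5: left by d6 = 9 → (-5/2, 207/50)
  seg 6: left by d3 = 4/5 → (-33/10, 207/50)
  seg 7: down by d1 = 9 → (-33/10, -243/50)
  seg 8: down by d8 = -243/50 → (-33/10, 0)

d6 = 9
d7 = 41/5
d8 = -243/50
d9 = -9/20
endpoint = (-33/10, 0)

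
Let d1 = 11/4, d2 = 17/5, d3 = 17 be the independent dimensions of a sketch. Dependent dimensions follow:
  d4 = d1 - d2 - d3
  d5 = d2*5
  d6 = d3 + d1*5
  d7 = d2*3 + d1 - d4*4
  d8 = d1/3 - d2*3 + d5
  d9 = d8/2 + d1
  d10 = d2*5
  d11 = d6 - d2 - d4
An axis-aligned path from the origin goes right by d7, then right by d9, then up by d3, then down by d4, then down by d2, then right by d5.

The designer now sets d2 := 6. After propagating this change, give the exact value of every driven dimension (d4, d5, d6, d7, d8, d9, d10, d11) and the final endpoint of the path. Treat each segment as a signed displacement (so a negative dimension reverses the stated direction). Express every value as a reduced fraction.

d4 = -81/4
d5 = 30
d6 = 123/4
d7 = 407/4
d8 = 155/12
d9 = 221/24
d10 = 30
d11 = 45
endpoint = (3383/24, 125/4)

Apply edit: d2 := 6
  d4 = d1 - d2 - d3 = -81/4
  d5 = d2*5 = 30
  d6 = d3 + d1*5 = 123/4
  d7 = d2*3 + d1 - d4*4 = 407/4
  d8 = d1/3 - d2*3 + d5 = 155/12
  d9 = d8/2 + d1 = 221/24
  d10 = d2*5 = 30
  d11 = d6 - d2 - d4 = 45
Walk from origin (0, 0):
  seg 1: right by d7 = 407/4 → (407/4, 0)
  seg 2: right by d9 = 221/24 → (2663/24, 0)
  seg 3: up by d3 = 17 → (2663/24, 17)
  seg 4: down by d4 = -81/4 → (2663/24, 149/4)
  seg 5: down by d2 = 6 → (2663/24, 125/4)
  seg 6: right by d5 = 30 → (3383/24, 125/4)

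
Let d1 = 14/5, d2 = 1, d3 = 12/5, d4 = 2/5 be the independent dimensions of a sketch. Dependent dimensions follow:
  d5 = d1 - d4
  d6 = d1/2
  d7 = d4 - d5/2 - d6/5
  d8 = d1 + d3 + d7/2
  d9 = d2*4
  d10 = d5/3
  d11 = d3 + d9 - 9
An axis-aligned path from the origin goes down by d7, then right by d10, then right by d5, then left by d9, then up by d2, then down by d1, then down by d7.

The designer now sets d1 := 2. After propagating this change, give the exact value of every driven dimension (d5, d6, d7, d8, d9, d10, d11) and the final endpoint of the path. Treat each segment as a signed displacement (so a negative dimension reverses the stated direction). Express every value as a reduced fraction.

d5 = 8/5
d6 = 1
d7 = -3/5
d8 = 41/10
d9 = 4
d10 = 8/15
d11 = -13/5
endpoint = (-28/15, 1/5)

Apply edit: d1 := 2
  d5 = d1 - d4 = 8/5
  d6 = d1/2 = 1
  d7 = d4 - d5/2 - d6/5 = -3/5
  d8 = d1 + d3 + d7/2 = 41/10
  d9 = d2*4 = 4
  d10 = d5/3 = 8/15
  d11 = d3 + d9 - 9 = -13/5
Walk from origin (0, 0):
  seg 1: down by d7 = -3/5 → (0, 3/5)
  seg 2: right by d10 = 8/15 → (8/15, 3/5)
  seg 3: right by d5 = 8/5 → (32/15, 3/5)
  seg 4: left by d9 = 4 → (-28/15, 3/5)
  seg 5: up by d2 = 1 → (-28/15, 8/5)
  seg 6: down by d1 = 2 → (-28/15, -2/5)
  seg 7: down by d7 = -3/5 → (-28/15, 1/5)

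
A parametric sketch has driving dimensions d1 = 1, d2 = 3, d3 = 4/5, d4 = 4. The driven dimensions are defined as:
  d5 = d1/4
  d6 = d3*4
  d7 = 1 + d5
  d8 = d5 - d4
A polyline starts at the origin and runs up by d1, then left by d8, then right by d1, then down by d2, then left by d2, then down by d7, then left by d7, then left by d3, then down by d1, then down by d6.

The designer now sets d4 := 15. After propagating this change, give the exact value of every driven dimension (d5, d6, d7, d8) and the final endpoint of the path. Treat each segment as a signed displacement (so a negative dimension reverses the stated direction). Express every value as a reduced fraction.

d5 = 1/4
d6 = 16/5
d7 = 5/4
d8 = -59/4
endpoint = (107/10, -149/20)

Apply edit: d4 := 15
  d5 = d1/4 = 1/4
  d6 = d3*4 = 16/5
  d7 = 1 + d5 = 5/4
  d8 = d5 - d4 = -59/4
Walk from origin (0, 0):
  seg 1: up by d1 = 1 → (0, 1)
  seg 2: left by d8 = -59/4 → (59/4, 1)
  seg 3: right by d1 = 1 → (63/4, 1)
  seg 4: down by d2 = 3 → (63/4, -2)
  seg 5: left by d2 = 3 → (51/4, -2)
  seg 6: down by d7 = 5/4 → (51/4, -13/4)
  seg 7: left by d7 = 5/4 → (23/2, -13/4)
  seg 8: left by d3 = 4/5 → (107/10, -13/4)
  seg 9: down by d1 = 1 → (107/10, -17/4)
  seg 10: down by d6 = 16/5 → (107/10, -149/20)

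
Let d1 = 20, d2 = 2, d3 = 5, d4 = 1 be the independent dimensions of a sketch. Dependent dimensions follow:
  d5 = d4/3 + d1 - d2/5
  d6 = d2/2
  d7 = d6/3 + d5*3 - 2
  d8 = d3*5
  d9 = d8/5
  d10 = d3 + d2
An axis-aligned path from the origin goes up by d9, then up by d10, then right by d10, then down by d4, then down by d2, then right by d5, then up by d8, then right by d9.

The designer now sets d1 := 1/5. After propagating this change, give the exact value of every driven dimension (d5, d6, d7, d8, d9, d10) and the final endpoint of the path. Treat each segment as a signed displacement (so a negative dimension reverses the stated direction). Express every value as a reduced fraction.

Apply edit: d1 := 1/5
  d5 = d4/3 + d1 - d2/5 = 2/15
  d6 = d2/2 = 1
  d7 = d6/3 + d5*3 - 2 = -19/15
  d8 = d3*5 = 25
  d9 = d8/5 = 5
  d10 = d3 + d2 = 7
Walk from origin (0, 0):
  seg 1: up by d9 = 5 → (0, 5)
  seg 2: up by d10 = 7 → (0, 12)
  seg 3: right by d10 = 7 → (7, 12)
  seg 4: down by d4 = 1 → (7, 11)
  seg 5: down by d2 = 2 → (7, 9)
  seg 6: right by d5 = 2/15 → (107/15, 9)
  seg 7: up by d8 = 25 → (107/15, 34)
  seg 8: right by d9 = 5 → (182/15, 34)

d5 = 2/15
d6 = 1
d7 = -19/15
d8 = 25
d9 = 5
d10 = 7
endpoint = (182/15, 34)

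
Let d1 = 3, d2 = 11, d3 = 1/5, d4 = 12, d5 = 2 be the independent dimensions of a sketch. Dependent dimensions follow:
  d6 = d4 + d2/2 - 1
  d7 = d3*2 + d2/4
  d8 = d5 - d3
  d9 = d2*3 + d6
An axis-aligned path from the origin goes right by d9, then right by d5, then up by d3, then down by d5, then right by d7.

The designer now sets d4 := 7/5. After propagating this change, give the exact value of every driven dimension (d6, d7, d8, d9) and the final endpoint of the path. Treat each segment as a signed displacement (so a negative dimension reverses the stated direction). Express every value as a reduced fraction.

d6 = 59/10
d7 = 63/20
d8 = 9/5
d9 = 389/10
endpoint = (881/20, -9/5)

Apply edit: d4 := 7/5
  d6 = d4 + d2/2 - 1 = 59/10
  d7 = d3*2 + d2/4 = 63/20
  d8 = d5 - d3 = 9/5
  d9 = d2*3 + d6 = 389/10
Walk from origin (0, 0):
  seg 1: right by d9 = 389/10 → (389/10, 0)
  seg 2: right by d5 = 2 → (409/10, 0)
  seg 3: up by d3 = 1/5 → (409/10, 1/5)
  seg 4: down by d5 = 2 → (409/10, -9/5)
  seg 5: right by d7 = 63/20 → (881/20, -9/5)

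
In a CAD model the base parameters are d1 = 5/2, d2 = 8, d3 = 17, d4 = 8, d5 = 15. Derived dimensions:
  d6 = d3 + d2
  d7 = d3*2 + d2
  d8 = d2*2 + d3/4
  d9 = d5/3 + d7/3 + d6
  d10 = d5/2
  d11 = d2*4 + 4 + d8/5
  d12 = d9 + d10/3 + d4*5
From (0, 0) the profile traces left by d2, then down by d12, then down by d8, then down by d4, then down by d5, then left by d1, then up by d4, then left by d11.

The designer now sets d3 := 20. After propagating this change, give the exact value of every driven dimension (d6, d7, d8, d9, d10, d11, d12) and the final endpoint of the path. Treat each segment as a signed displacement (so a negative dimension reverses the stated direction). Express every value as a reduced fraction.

d6 = 28
d7 = 48
d8 = 21
d9 = 49
d10 = 15/2
d11 = 201/5
d12 = 183/2
endpoint = (-507/10, -255/2)

Apply edit: d3 := 20
  d6 = d3 + d2 = 28
  d7 = d3*2 + d2 = 48
  d8 = d2*2 + d3/4 = 21
  d9 = d5/3 + d7/3 + d6 = 49
  d10 = d5/2 = 15/2
  d11 = d2*4 + 4 + d8/5 = 201/5
  d12 = d9 + d10/3 + d4*5 = 183/2
Walk from origin (0, 0):
  seg 1: left by d2 = 8 → (-8, 0)
  seg 2: down by d12 = 183/2 → (-8, -183/2)
  seg 3: down by d8 = 21 → (-8, -225/2)
  seg 4: down by d4 = 8 → (-8, -241/2)
  seg 5: down by d5 = 15 → (-8, -271/2)
  seg 6: left by d1 = 5/2 → (-21/2, -271/2)
  seg 7: up by d4 = 8 → (-21/2, -255/2)
  seg 8: left by d11 = 201/5 → (-507/10, -255/2)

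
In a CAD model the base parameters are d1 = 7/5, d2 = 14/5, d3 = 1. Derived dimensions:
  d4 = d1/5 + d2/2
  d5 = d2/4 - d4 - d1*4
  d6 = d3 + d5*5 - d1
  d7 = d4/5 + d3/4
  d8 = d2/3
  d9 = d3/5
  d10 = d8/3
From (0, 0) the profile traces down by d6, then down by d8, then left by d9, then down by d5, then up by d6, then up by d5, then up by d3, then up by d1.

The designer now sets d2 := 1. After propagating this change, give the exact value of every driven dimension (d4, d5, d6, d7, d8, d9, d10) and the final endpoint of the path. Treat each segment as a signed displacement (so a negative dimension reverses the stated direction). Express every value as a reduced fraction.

d4 = 39/50
d5 = -613/100
d6 = -621/20
d7 = 203/500
d8 = 1/3
d9 = 1/5
d10 = 1/9
endpoint = (-1/5, 31/15)

Apply edit: d2 := 1
  d4 = d1/5 + d2/2 = 39/50
  d5 = d2/4 - d4 - d1*4 = -613/100
  d6 = d3 + d5*5 - d1 = -621/20
  d7 = d4/5 + d3/4 = 203/500
  d8 = d2/3 = 1/3
  d9 = d3/5 = 1/5
  d10 = d8/3 = 1/9
Walk from origin (0, 0):
  seg 1: down by d6 = -621/20 → (0, 621/20)
  seg 2: down by d8 = 1/3 → (0, 1843/60)
  seg 3: left by d9 = 1/5 → (-1/5, 1843/60)
  seg 4: down by d5 = -613/100 → (-1/5, 5527/150)
  seg 5: up by d6 = -621/20 → (-1/5, 1739/300)
  seg 6: up by d5 = -613/100 → (-1/5, -1/3)
  seg 7: up by d3 = 1 → (-1/5, 2/3)
  seg 8: up by d1 = 7/5 → (-1/5, 31/15)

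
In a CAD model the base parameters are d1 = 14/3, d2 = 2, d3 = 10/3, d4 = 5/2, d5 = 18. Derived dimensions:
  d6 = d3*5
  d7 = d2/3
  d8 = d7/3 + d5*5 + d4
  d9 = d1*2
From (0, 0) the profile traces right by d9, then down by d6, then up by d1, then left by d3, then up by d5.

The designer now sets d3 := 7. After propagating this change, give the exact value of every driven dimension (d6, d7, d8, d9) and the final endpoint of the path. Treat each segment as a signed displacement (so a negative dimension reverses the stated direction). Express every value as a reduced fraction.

Apply edit: d3 := 7
  d6 = d3*5 = 35
  d7 = d2/3 = 2/3
  d8 = d7/3 + d5*5 + d4 = 1669/18
  d9 = d1*2 = 28/3
Walk from origin (0, 0):
  seg 1: right by d9 = 28/3 → (28/3, 0)
  seg 2: down by d6 = 35 → (28/3, -35)
  seg 3: up by d1 = 14/3 → (28/3, -91/3)
  seg 4: left by d3 = 7 → (7/3, -91/3)
  seg 5: up by d5 = 18 → (7/3, -37/3)

d6 = 35
d7 = 2/3
d8 = 1669/18
d9 = 28/3
endpoint = (7/3, -37/3)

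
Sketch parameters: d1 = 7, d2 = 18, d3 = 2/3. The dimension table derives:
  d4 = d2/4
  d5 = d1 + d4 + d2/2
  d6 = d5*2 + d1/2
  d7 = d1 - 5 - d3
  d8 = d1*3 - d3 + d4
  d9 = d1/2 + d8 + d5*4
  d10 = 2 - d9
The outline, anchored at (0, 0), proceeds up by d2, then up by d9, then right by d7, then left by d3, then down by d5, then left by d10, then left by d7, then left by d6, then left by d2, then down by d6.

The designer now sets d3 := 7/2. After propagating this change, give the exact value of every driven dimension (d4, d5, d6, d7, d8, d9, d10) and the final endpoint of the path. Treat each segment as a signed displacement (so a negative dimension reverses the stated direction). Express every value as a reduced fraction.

d4 = 9/2
d5 = 41/2
d6 = 89/2
d7 = -3/2
d8 = 22
d9 = 215/2
d10 = -211/2
endpoint = (79/2, 121/2)

Apply edit: d3 := 7/2
  d4 = d2/4 = 9/2
  d5 = d1 + d4 + d2/2 = 41/2
  d6 = d5*2 + d1/2 = 89/2
  d7 = d1 - 5 - d3 = -3/2
  d8 = d1*3 - d3 + d4 = 22
  d9 = d1/2 + d8 + d5*4 = 215/2
  d10 = 2 - d9 = -211/2
Walk from origin (0, 0):
  seg 1: up by d2 = 18 → (0, 18)
  seg 2: up by d9 = 215/2 → (0, 251/2)
  seg 3: right by d7 = -3/2 → (-3/2, 251/2)
  seg 4: left by d3 = 7/2 → (-5, 251/2)
  seg 5: down by d5 = 41/2 → (-5, 105)
  seg 6: left by d10 = -211/2 → (201/2, 105)
  seg 7: left by d7 = -3/2 → (102, 105)
  seg 8: left by d6 = 89/2 → (115/2, 105)
  seg 9: left by d2 = 18 → (79/2, 105)
  seg 10: down by d6 = 89/2 → (79/2, 121/2)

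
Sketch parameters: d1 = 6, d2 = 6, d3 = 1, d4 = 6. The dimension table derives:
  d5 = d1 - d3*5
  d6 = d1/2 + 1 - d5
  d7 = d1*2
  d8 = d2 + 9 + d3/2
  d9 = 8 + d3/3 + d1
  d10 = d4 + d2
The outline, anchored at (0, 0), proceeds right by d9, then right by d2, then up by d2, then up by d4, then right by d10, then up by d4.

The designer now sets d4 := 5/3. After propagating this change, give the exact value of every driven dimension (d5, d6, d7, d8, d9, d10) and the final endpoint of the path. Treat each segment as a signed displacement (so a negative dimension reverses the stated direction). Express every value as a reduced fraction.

Apply edit: d4 := 5/3
  d5 = d1 - d3*5 = 1
  d6 = d1/2 + 1 - d5 = 3
  d7 = d1*2 = 12
  d8 = d2 + 9 + d3/2 = 31/2
  d9 = 8 + d3/3 + d1 = 43/3
  d10 = d4 + d2 = 23/3
Walk from origin (0, 0):
  seg 1: right by d9 = 43/3 → (43/3, 0)
  seg 2: right by d2 = 6 → (61/3, 0)
  seg 3: up by d2 = 6 → (61/3, 6)
  seg 4: up by d4 = 5/3 → (61/3, 23/3)
  seg 5: right by d10 = 23/3 → (28, 23/3)
  seg 6: up by d4 = 5/3 → (28, 28/3)

d5 = 1
d6 = 3
d7 = 12
d8 = 31/2
d9 = 43/3
d10 = 23/3
endpoint = (28, 28/3)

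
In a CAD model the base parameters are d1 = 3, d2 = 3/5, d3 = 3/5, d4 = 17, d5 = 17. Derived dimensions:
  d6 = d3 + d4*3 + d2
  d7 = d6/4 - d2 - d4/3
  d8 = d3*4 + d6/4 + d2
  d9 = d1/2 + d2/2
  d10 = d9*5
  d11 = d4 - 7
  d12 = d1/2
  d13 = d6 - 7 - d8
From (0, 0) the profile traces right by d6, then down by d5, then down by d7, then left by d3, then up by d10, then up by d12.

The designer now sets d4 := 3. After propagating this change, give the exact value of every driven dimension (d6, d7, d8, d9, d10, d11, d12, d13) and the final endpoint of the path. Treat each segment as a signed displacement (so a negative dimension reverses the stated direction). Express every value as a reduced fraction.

d6 = 51/5
d7 = 19/20
d8 = 111/20
d9 = 9/5
d10 = 9
d11 = -4
d12 = 3/2
d13 = -47/20
endpoint = (48/5, -149/20)

Apply edit: d4 := 3
  d6 = d3 + d4*3 + d2 = 51/5
  d7 = d6/4 - d2 - d4/3 = 19/20
  d8 = d3*4 + d6/4 + d2 = 111/20
  d9 = d1/2 + d2/2 = 9/5
  d10 = d9*5 = 9
  d11 = d4 - 7 = -4
  d12 = d1/2 = 3/2
  d13 = d6 - 7 - d8 = -47/20
Walk from origin (0, 0):
  seg 1: right by d6 = 51/5 → (51/5, 0)
  seg 2: down by d5 = 17 → (51/5, -17)
  seg 3: down by d7 = 19/20 → (51/5, -359/20)
  seg 4: left by d3 = 3/5 → (48/5, -359/20)
  seg 5: up by d10 = 9 → (48/5, -179/20)
  seg 6: up by d12 = 3/2 → (48/5, -149/20)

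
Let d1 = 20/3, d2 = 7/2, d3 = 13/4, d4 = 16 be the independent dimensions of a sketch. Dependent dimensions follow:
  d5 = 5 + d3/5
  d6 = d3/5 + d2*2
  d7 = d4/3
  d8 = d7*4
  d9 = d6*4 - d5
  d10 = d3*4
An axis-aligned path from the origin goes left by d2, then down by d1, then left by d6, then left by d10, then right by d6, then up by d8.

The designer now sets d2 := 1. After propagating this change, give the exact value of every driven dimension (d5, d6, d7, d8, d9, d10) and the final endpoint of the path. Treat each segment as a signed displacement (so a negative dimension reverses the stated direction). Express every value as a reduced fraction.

d5 = 113/20
d6 = 53/20
d7 = 16/3
d8 = 64/3
d9 = 99/20
d10 = 13
endpoint = (-14, 44/3)

Apply edit: d2 := 1
  d5 = 5 + d3/5 = 113/20
  d6 = d3/5 + d2*2 = 53/20
  d7 = d4/3 = 16/3
  d8 = d7*4 = 64/3
  d9 = d6*4 - d5 = 99/20
  d10 = d3*4 = 13
Walk from origin (0, 0):
  seg 1: left by d2 = 1 → (-1, 0)
  seg 2: down by d1 = 20/3 → (-1, -20/3)
  seg 3: left by d6 = 53/20 → (-73/20, -20/3)
  seg 4: left by d10 = 13 → (-333/20, -20/3)
  seg 5: right by d6 = 53/20 → (-14, -20/3)
  seg 6: up by d8 = 64/3 → (-14, 44/3)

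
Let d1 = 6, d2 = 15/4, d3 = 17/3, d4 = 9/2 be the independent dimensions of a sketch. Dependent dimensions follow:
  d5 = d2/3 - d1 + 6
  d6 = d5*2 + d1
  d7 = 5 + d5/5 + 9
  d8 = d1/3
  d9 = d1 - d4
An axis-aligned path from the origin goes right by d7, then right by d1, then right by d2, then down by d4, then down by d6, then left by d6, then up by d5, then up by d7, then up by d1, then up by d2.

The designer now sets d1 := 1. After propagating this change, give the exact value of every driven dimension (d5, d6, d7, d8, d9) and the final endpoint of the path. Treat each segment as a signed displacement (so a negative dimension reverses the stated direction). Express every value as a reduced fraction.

d5 = 25/4
d6 = 27/2
d7 = 61/4
d8 = 1/3
d9 = -7/2
endpoint = (13/2, 33/4)

Apply edit: d1 := 1
  d5 = d2/3 - d1 + 6 = 25/4
  d6 = d5*2 + d1 = 27/2
  d7 = 5 + d5/5 + 9 = 61/4
  d8 = d1/3 = 1/3
  d9 = d1 - d4 = -7/2
Walk from origin (0, 0):
  seg 1: right by d7 = 61/4 → (61/4, 0)
  seg 2: right by d1 = 1 → (65/4, 0)
  seg 3: right by d2 = 15/4 → (20, 0)
  seg 4: down by d4 = 9/2 → (20, -9/2)
  seg 5: down by d6 = 27/2 → (20, -18)
  seg 6: left by d6 = 27/2 → (13/2, -18)
  seg 7: up by d5 = 25/4 → (13/2, -47/4)
  seg 8: up by d7 = 61/4 → (13/2, 7/2)
  seg 9: up by d1 = 1 → (13/2, 9/2)
  seg 10: up by d2 = 15/4 → (13/2, 33/4)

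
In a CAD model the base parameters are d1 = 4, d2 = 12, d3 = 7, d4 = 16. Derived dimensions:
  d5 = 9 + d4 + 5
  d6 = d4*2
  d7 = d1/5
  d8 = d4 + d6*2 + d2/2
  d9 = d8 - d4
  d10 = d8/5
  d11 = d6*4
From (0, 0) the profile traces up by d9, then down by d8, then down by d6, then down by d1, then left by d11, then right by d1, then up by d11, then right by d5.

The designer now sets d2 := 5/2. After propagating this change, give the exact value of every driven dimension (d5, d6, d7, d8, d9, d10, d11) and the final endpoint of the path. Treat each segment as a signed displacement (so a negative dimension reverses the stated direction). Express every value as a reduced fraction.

d5 = 30
d6 = 32
d7 = 4/5
d8 = 325/4
d9 = 261/4
d10 = 65/4
d11 = 128
endpoint = (-94, 76)

Apply edit: d2 := 5/2
  d5 = 9 + d4 + 5 = 30
  d6 = d4*2 = 32
  d7 = d1/5 = 4/5
  d8 = d4 + d6*2 + d2/2 = 325/4
  d9 = d8 - d4 = 261/4
  d10 = d8/5 = 65/4
  d11 = d6*4 = 128
Walk from origin (0, 0):
  seg 1: up by d9 = 261/4 → (0, 261/4)
  seg 2: down by d8 = 325/4 → (0, -16)
  seg 3: down by d6 = 32 → (0, -48)
  seg 4: down by d1 = 4 → (0, -52)
  seg 5: left by d11 = 128 → (-128, -52)
  seg 6: right by d1 = 4 → (-124, -52)
  seg 7: up by d11 = 128 → (-124, 76)
  seg 8: right by d5 = 30 → (-94, 76)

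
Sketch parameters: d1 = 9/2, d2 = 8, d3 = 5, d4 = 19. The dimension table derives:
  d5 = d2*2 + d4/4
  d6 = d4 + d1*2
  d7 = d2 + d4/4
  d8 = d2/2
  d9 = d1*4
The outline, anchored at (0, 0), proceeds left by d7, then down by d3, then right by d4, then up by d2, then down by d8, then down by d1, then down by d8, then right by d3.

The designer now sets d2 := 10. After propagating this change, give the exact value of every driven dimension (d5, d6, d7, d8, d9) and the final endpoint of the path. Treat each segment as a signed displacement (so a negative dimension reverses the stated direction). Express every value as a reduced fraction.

d5 = 99/4
d6 = 28
d7 = 59/4
d8 = 5
d9 = 18
endpoint = (37/4, -19/2)

Apply edit: d2 := 10
  d5 = d2*2 + d4/4 = 99/4
  d6 = d4 + d1*2 = 28
  d7 = d2 + d4/4 = 59/4
  d8 = d2/2 = 5
  d9 = d1*4 = 18
Walk from origin (0, 0):
  seg 1: left by d7 = 59/4 → (-59/4, 0)
  seg 2: down by d3 = 5 → (-59/4, -5)
  seg 3: right by d4 = 19 → (17/4, -5)
  seg 4: up by d2 = 10 → (17/4, 5)
  seg 5: down by d8 = 5 → (17/4, 0)
  seg 6: down by d1 = 9/2 → (17/4, -9/2)
  seg 7: down by d8 = 5 → (17/4, -19/2)
  seg 8: right by d3 = 5 → (37/4, -19/2)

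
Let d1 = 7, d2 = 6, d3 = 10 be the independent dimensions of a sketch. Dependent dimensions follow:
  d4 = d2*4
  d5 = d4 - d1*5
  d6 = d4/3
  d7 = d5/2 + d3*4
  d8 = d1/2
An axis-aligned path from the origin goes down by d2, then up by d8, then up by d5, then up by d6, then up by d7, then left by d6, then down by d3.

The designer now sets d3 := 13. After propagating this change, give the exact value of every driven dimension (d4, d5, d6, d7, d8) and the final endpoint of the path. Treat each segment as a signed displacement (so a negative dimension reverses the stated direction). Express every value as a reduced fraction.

Apply edit: d3 := 13
  d4 = d2*4 = 24
  d5 = d4 - d1*5 = -11
  d6 = d4/3 = 8
  d7 = d5/2 + d3*4 = 93/2
  d8 = d1/2 = 7/2
Walk from origin (0, 0):
  seg 1: down by d2 = 6 → (0, -6)
  seg 2: up by d8 = 7/2 → (0, -5/2)
  seg 3: up by d5 = -11 → (0, -27/2)
  seg 4: up by d6 = 8 → (0, -11/2)
  seg 5: up by d7 = 93/2 → (0, 41)
  seg 6: left by d6 = 8 → (-8, 41)
  seg 7: down by d3 = 13 → (-8, 28)

d4 = 24
d5 = -11
d6 = 8
d7 = 93/2
d8 = 7/2
endpoint = (-8, 28)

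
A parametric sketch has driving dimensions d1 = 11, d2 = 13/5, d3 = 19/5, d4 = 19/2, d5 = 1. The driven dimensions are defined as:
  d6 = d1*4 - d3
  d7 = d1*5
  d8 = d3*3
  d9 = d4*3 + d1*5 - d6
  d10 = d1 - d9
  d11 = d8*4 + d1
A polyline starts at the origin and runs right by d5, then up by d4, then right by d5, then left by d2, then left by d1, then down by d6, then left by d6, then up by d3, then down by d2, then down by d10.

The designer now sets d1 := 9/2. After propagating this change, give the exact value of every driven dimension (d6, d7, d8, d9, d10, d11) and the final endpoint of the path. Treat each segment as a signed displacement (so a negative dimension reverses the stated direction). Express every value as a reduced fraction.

d6 = 71/5
d7 = 45/2
d8 = 57/5
d9 = 184/5
d10 = -323/10
d11 = 501/10
endpoint = (-193/10, 144/5)

Apply edit: d1 := 9/2
  d6 = d1*4 - d3 = 71/5
  d7 = d1*5 = 45/2
  d8 = d3*3 = 57/5
  d9 = d4*3 + d1*5 - d6 = 184/5
  d10 = d1 - d9 = -323/10
  d11 = d8*4 + d1 = 501/10
Walk from origin (0, 0):
  seg 1: right by d5 = 1 → (1, 0)
  seg 2: up by d4 = 19/2 → (1, 19/2)
  seg 3: right by d5 = 1 → (2, 19/2)
  seg 4: left by d2 = 13/5 → (-3/5, 19/2)
  seg 5: left by d1 = 9/2 → (-51/10, 19/2)
  seg 6: down by d6 = 71/5 → (-51/10, -47/10)
  seg 7: left by d6 = 71/5 → (-193/10, -47/10)
  seg 8: up by d3 = 19/5 → (-193/10, -9/10)
  seg 9: down by d2 = 13/5 → (-193/10, -7/2)
  seg 10: down by d10 = -323/10 → (-193/10, 144/5)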